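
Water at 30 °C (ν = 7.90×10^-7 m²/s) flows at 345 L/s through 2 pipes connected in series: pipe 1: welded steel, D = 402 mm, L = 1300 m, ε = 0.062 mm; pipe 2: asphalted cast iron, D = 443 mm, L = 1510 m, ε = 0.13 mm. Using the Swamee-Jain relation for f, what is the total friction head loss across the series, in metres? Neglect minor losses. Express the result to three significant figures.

H ≈ 30.5 m

Pipe 1: V = 2.718 m/s, Re = 1.38×10^6, ε/D = 1.54×10^-4, f = 0.01397, h_1 = f(L/D)V²/2g = 17.01 m
Pipe 2: V = 2.238 m/s, Re = 1.26×10^6, ε/D = 2.93×10^-4, f = 0.01555, h_2 = f(L/D)V²/2g = 13.54 m
Series → Q common, losses add: H = Σh = 30.55 m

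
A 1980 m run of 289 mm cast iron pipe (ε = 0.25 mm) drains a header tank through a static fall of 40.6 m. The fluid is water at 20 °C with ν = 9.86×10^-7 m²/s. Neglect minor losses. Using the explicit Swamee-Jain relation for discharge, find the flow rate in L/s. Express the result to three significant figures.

Q ≈ 160 L/s

Swamee-Jain (Type II): Q = -0.965·√(gD⁵h_f/L)·ln[ε/(3.7D) + √(3.17ν²L/(gD³h_f))]
√(gD⁵h_f/L) = √(9.81·0.289⁵·40.6/1980) = 0.02014
ε/(3.7D) = 2.34×10^-4; √(3.17ν²L/(gD³h_f)) = 2.52×10^-5
Q = -0.965·0.02014·ln(2.590×10^-4) = 0.1605 m³/s
Check: V = 2.45 m/s, Re = 7.17×10^5, f = 0.01953, h_f = 40.8 m ≈ 40.6 m ✓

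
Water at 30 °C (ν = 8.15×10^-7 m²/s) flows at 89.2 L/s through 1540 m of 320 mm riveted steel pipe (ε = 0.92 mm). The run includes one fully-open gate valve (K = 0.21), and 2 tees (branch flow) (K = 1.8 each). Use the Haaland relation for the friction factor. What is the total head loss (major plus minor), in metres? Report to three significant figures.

H_L ≈ 8.14 m

V = 4Q/(πD²) = 1.109 m/s; V²/2g = 0.06270 m
Re = 4.35×10^5, ε/D = 0.00287 → f = 0.02619 (Haaland)
Major: h_f = f(L/D)·V²/2g = 0.02619·4812·0.06270 = 7.904 m
Minor: ΣK = 3.81; h_m = ΣK·V²/2g = 0.2389 m
Total H_L = 7.904 + 0.2389 = 8.143 m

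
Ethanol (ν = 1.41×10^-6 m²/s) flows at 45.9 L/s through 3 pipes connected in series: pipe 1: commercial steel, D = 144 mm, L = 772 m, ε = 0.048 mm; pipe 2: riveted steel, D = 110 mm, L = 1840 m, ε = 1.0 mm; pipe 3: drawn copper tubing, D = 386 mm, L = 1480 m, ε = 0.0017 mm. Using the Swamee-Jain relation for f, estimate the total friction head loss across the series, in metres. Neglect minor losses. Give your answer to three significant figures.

H ≈ 774 m

Pipe 1: V = 2.818 m/s, Re = 2.88×10^5, ε/D = 3.33×10^-4, f = 0.01736, h_1 = f(L/D)V²/2g = 37.67 m
Pipe 2: V = 4.830 m/s, Re = 3.77×10^5, ε/D = 0.00909, f = 0.03698, h_2 = f(L/D)V²/2g = 735.5 m
Pipe 3: V = 0.3922 m/s, Re = 1.07×10^5, ε/D = 4.40×10^-6, f = 0.01763, h_3 = f(L/D)V²/2g = 0.5300 m
Series → Q common, losses add: H = Σh = 773.7 m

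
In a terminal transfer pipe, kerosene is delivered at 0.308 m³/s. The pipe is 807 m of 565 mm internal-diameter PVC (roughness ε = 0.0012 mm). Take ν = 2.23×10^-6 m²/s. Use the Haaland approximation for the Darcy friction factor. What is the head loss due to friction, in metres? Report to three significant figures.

h_f ≈ 1.57 m

V = 4Q/(πD²) = 4·0.308/(π·0.565²) = 1.228 m/s
Re = VD/ν = 1.228·0.565/2.23×10^-6 = 3.11×10^5 → turbulent
ε/D = 0.0012/565 = 2.12×10^-6
Haaland: f = 0.01426
h_f = f(L/D)V²/(2g) = 0.01426·(807/0.565)·1.228²/(2·9.81) = 1.567 m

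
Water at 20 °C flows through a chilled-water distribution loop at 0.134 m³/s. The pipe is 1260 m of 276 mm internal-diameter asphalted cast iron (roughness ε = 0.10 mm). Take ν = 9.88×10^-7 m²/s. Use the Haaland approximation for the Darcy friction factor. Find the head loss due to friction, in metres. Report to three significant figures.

h_f ≈ 19.2 m

V = 4Q/(πD²) = 4·0.134/(π·0.276²) = 2.240 m/s
Re = VD/ν = 2.240·0.276/9.88×10^-7 = 6.26×10^5 → turbulent
ε/D = 0.10/276 = 3.62×10^-4
Haaland: f = 0.01644
h_f = f(L/D)V²/(2g) = 0.01644·(1260/0.276)·2.240²/(2·9.81) = 19.19 m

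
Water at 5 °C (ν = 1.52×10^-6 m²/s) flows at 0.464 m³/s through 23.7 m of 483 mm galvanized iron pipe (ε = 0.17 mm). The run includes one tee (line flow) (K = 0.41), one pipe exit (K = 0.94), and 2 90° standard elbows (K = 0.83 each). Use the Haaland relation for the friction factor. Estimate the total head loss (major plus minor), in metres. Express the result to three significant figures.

H_L ≈ 1.24 m

V = 4Q/(πD²) = 2.532 m/s; V²/2g = 0.3269 m
Re = 8.05×10^5, ε/D = 3.52×10^-4 → f = 0.01618 (Haaland)
Major: h_f = f(L/D)·V²/2g = 0.01618·49.07·0.3269 = 0.2595 m
Minor: ΣK = 3.01; h_m = ΣK·V²/2g = 0.9839 m
Total H_L = 0.2595 + 0.9839 = 1.243 m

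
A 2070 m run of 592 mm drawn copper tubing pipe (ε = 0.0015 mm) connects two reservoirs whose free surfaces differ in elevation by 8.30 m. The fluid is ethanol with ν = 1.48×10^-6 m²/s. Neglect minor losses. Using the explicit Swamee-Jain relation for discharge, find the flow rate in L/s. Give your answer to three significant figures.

Swamee-Jain (Type II): Q = -0.965·√(gD⁵h_f/L)·ln[ε/(3.7D) + √(3.17ν²L/(gD³h_f))]
√(gD⁵h_f/L) = √(9.81·0.592⁵·8.30/2070) = 0.05348
ε/(3.7D) = 6.85×10^-7; √(3.17ν²L/(gD³h_f)) = 2.92×10^-5
Q = -0.965·0.05348·ln(2.985×10^-5) = 0.5377 m³/s
Check: V = 1.95 m/s, Re = 7.81×10^5, f = 0.01216, h_f = 8.27 m ≈ 8.30 m ✓

Q ≈ 538 L/s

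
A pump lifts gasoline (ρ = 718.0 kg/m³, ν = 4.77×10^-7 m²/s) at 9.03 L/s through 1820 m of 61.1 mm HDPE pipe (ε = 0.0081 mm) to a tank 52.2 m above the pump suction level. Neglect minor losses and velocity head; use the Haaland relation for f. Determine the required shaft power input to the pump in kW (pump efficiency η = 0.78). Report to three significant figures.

V = 4Q/(πD²) = 3.080 m/s; Re = 3.94×10^5; ε/D = 1.33×10^-4; f = 0.01500
h_f = f(L/D)V²/2g = 216.0 m
Total head H = z + h_f = 52.2 + 216.0 = 268.2 m
P_hyd = ρgQH = 718.0·9.81·0.00903·268.2 = 17.06 kW
P_shaft = P_hyd/η = 17.06/0.78 = 21.87 kW

P_shaft ≈ 21.9 kW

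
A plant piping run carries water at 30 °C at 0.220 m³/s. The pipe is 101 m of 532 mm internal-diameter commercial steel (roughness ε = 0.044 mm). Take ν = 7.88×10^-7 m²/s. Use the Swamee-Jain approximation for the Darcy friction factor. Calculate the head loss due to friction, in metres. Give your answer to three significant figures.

V = 4Q/(πD²) = 4·0.220/(π·0.532²) = 0.9897 m/s
Re = VD/ν = 0.9897·0.532/7.88×10^-7 = 6.68×10^5 → turbulent
ε/D = 0.044/532 = 8.27×10^-5
Swamee-Jain: f = 0.01379
h_f = f(L/D)V²/(2g) = 0.01379·(101/0.532)·0.9897²/(2·9.81) = 0.1307 m

h_f ≈ 0.131 m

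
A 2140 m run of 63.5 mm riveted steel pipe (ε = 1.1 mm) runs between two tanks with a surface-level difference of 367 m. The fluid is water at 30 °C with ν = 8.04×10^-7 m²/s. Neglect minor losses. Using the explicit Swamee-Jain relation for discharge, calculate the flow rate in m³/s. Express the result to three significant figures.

Q ≈ 0.00680 m³/s

Swamee-Jain (Type II): Q = -0.965·√(gD⁵h_f/L)·ln[ε/(3.7D) + √(3.17ν²L/(gD³h_f))]
√(gD⁵h_f/L) = √(9.81·0.0635⁵·367/2140) = 0.001318
ε/(3.7D) = 0.00468; √(3.17ν²L/(gD³h_f)) = 6.90×10^-5
Q = -0.965·0.001318·ln(0.004751) = 0.006803 m³/s
Check: V = 2.15 m/s, Re = 1.70×10^5, f = 0.04648, h_f = 368 m ≈ 367 m ✓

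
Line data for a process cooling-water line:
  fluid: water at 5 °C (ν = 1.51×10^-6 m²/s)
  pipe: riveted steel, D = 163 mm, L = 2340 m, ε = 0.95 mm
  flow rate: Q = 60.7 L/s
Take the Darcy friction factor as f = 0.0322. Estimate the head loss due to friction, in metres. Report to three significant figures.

V = 4Q/(πD²) = 4·0.0607/(π·0.163²) = 2.909 m/s
h_f = f(L/D)V²/(2g) = 0.03220·(2340/0.163)·2.909²/(2·9.81) = 199.4 m

h_f ≈ 199 m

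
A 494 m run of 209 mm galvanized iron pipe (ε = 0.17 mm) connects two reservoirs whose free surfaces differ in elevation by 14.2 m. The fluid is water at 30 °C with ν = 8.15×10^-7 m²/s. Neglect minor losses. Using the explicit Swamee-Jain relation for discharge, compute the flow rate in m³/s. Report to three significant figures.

Q ≈ 0.0849 m³/s

Swamee-Jain (Type II): Q = -0.965·√(gD⁵h_f/L)·ln[ε/(3.7D) + √(3.17ν²L/(gD³h_f))]
√(gD⁵h_f/L) = √(9.81·0.209⁵·14.2/494) = 0.01060
ε/(3.7D) = 2.20×10^-4; √(3.17ν²L/(gD³h_f)) = 2.86×10^-5
Q = -0.965·0.01060·ln(2.484×10^-4) = 0.08494 m³/s
Check: V = 2.48 m/s, Re = 6.35×10^5, f = 0.01935, h_f = 14.3 m ≈ 14.2 m ✓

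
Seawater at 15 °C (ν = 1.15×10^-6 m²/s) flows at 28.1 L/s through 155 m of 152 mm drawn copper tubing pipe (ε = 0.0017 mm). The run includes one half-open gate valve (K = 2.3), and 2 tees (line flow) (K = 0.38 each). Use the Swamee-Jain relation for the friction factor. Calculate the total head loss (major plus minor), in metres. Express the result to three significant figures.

H_L ≈ 2.31 m

V = 4Q/(πD²) = 1.549 m/s; V²/2g = 0.1222 m
Re = 2.05×10^5, ε/D = 1.12×10^-5 → f = 0.01557 (Swamee-Jain)
Major: h_f = f(L/D)·V²/2g = 0.01557·1020·0.1222 = 1.940 m
Minor: ΣK = 3.06; h_m = ΣK·V²/2g = 0.3740 m
Total H_L = 1.940 + 0.3740 = 2.314 m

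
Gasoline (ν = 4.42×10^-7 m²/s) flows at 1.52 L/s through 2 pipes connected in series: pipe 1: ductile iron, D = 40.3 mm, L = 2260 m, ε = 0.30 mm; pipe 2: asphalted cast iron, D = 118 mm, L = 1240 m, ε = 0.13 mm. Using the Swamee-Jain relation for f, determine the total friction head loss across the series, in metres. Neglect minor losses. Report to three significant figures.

H ≈ 144 m

Pipe 1: V = 1.192 m/s, Re = 1.09×10^5, ε/D = 0.00744, f = 0.03529, h_1 = f(L/D)V²/2g = 143.2 m
Pipe 2: V = 0.1390 m/s, Re = 3.71×10^4, ε/D = 0.00110, f = 0.02551, h_2 = f(L/D)V²/2g = 0.2640 m
Series → Q common, losses add: H = Σh = 143.5 m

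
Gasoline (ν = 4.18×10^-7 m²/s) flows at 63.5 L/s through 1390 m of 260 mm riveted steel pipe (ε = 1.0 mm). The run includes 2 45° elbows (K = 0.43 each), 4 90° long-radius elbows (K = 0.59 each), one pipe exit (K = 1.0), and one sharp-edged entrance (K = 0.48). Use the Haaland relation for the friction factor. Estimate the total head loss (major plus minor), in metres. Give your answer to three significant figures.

H_L ≈ 11.4 m

V = 4Q/(πD²) = 1.196 m/s; V²/2g = 0.07291 m
Re = 7.44×10^5, ε/D = 0.00385 → f = 0.02829 (Haaland)
Major: h_f = f(L/D)·V²/2g = 0.02829·5346·0.07291 = 11.03 m
Minor: ΣK = 4.70; h_m = ΣK·V²/2g = 0.3427 m
Total H_L = 11.03 + 0.3427 = 11.37 m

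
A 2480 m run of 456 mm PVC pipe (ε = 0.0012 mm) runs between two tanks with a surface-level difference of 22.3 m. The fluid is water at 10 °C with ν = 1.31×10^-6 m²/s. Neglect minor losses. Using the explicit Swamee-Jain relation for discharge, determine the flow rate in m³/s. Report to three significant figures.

Swamee-Jain (Type II): Q = -0.965·√(gD⁵h_f/L)·ln[ε/(3.7D) + √(3.17ν²L/(gD³h_f))]
√(gD⁵h_f/L) = √(9.81·0.456⁵·22.3/2480) = 0.04170
ε/(3.7D) = 7.11×10^-7; √(3.17ν²L/(gD³h_f)) = 2.55×10^-5
Q = -0.965·0.04170·ln(2.621×10^-5) = 0.4245 m³/s
Check: V = 2.60 m/s, Re = 9.05×10^5, f = 0.01187, h_f = 22.2 m ≈ 22.3 m ✓

Q ≈ 0.425 m³/s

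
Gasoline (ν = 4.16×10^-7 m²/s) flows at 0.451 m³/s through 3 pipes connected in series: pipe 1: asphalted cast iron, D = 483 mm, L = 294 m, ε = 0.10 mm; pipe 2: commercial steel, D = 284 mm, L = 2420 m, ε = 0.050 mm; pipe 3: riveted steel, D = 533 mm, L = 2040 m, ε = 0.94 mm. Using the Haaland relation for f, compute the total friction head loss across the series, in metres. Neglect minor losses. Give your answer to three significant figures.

H ≈ 321 m

Pipe 1: V = 2.461 m/s, Re = 2.86×10^6, ε/D = 2.07×10^-4, f = 0.01416, h_1 = f(L/D)V²/2g = 2.662 m
Pipe 2: V = 7.120 m/s, Re = 4.86×10^6, ε/D = 1.76×10^-4, f = 0.01362, h_2 = f(L/D)V²/2g = 299.8 m
Pipe 3: V = 2.021 m/s, Re = 2.59×10^6, ε/D = 0.00176, f = 0.02277, h_3 = f(L/D)V²/2g = 18.15 m
Series → Q common, losses add: H = Σh = 320.6 m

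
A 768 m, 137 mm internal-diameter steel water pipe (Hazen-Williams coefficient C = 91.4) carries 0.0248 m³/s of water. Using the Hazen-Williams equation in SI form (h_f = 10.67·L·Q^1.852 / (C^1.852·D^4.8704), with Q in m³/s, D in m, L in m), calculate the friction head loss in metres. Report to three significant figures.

h_f ≈ 32.6 m

h_f = 10.67·768·0.0248^1.852 / (91.4^1.852·0.137^4.8704) = 32.58 m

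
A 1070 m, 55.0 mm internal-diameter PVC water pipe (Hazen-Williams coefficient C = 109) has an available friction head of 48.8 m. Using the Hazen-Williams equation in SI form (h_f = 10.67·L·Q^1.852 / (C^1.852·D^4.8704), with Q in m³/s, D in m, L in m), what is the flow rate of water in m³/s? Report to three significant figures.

Rearranging: Q = [h_f·C^1.852·D^4.8704 / (10.67·L)]^(1/1.852)
Q = [48.8·109^1.852·0.0550^4.8704 / (10.67·1070)]^0.540 = 0.002790 m³/s

Q ≈ 0.00279 m³/s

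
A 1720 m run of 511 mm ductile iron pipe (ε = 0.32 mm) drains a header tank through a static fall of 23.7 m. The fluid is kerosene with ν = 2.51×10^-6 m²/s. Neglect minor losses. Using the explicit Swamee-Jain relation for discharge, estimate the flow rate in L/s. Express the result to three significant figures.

Swamee-Jain (Type II): Q = -0.965·√(gD⁵h_f/L)·ln[ε/(3.7D) + √(3.17ν²L/(gD³h_f))]
√(gD⁵h_f/L) = √(9.81·0.511⁵·23.7/1720) = 0.06863
ε/(3.7D) = 1.69×10^-4; √(3.17ν²L/(gD³h_f)) = 3.33×10^-5
Q = -0.965·0.06863·ln(2.025×10^-4) = 0.5632 m³/s
Check: V = 2.75 m/s, Re = 5.59×10^5, f = 0.01844, h_f = 23.9 m ≈ 23.7 m ✓

Q ≈ 563 L/s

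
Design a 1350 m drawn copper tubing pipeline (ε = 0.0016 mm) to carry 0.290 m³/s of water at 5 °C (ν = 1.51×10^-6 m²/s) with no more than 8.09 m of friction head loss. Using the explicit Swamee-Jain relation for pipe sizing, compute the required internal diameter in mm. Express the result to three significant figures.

D ≈ 437 mm

Swamee-Jain (Type III): D = 0.66·[ε^1.25·(LQ²/(gh_f))^4.75 + ν·Q^9.4·(L/(gh_f))^5.2]^0.04
LQ²/(gh_f) = 1.431; L/(gh_f) = 17.01
Term 1 = ε^1.25·(…)^4.75 = 3.12×10^-7; Term 2 = ν·Q^9.4·(…)^5.2 = 3.35×10^-5
D = 0.66·(3.12×10^-7 + 3.35×10^-5)^0.04 = 0.4372 m = 437 mm
Check: V = 1.93 m/s, Re = 5.59×10^5, f = 0.01290, h_f = 7.57 m ≈ 8.09 m ✓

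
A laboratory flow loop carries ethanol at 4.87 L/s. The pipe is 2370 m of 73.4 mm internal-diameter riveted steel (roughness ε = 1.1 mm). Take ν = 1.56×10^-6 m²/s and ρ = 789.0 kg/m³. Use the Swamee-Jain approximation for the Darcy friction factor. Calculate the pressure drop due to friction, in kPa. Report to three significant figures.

Δp ≈ 757 kPa

V = 4Q/(πD²) = 4·0.00487/(π·0.0734²) = 1.151 m/s
Re = VD/ν = 1.151·0.0734/1.56×10^-6 = 5.42×10^4 → turbulent
ε/D = 1.1/73.4 = 0.0150
Swamee-Jain: f = 0.04489
h_f = f(L/D)V²/(2g) = 0.04489·(2370/0.0734)·1.151²/(2·9.81) = 97.85 m
Δp = ρg·h_f = 789.0·9.81·97.85 = 757.4 kPa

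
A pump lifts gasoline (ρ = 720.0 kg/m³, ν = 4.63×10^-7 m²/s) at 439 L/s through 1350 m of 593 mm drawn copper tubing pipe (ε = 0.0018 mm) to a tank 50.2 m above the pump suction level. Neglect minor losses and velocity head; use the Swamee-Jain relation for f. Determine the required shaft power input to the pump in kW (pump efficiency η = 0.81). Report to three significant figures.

P_shaft ≈ 204 kW

V = 4Q/(πD²) = 1.590 m/s; Re = 2.04×10^6; ε/D = 3.04×10^-6; f = 0.01045
h_f = f(L/D)V²/2g = 3.065 m
Total head H = z + h_f = 50.2 + 3.065 = 53.26 m
P_hyd = ρgQH = 720.0·9.81·0.439·53.26 = 165.2 kW
P_shaft = P_hyd/η = 165.2/0.81 = 203.9 kW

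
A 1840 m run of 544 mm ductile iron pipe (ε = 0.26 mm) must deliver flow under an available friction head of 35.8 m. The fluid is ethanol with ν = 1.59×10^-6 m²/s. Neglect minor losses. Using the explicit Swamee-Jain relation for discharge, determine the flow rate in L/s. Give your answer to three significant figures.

Swamee-Jain (Type II): Q = -0.965·√(gD⁵h_f/L)·ln[ε/(3.7D) + √(3.17ν²L/(gD³h_f))]
√(gD⁵h_f/L) = √(9.81·0.544⁵·35.8/1840) = 0.09536
ε/(3.7D) = 1.29×10^-4; √(3.17ν²L/(gD³h_f)) = 1.61×10^-5
Q = -0.965·0.09536·ln(1.453×10^-4) = 0.8132 m³/s
Check: V = 3.50 m/s, Re = 1.20×10^6, f = 0.01706, h_f = 36.0 m ≈ 35.8 m ✓

Q ≈ 813 L/s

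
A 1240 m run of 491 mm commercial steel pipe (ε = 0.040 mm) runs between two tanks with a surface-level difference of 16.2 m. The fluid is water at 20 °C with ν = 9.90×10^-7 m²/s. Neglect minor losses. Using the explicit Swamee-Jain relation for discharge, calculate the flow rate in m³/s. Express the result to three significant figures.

Swamee-Jain (Type II): Q = -0.965·√(gD⁵h_f/L)·ln[ε/(3.7D) + √(3.17ν²L/(gD³h_f))]
√(gD⁵h_f/L) = √(9.81·0.491⁵·16.2/1240) = 0.06048
ε/(3.7D) = 2.20×10^-5; √(3.17ν²L/(gD³h_f)) = 1.43×10^-5
Q = -0.965·0.06048·ln(3.633×10^-5) = 0.5966 m³/s
Check: V = 3.15 m/s, Re = 1.56×10^6, f = 0.01275, h_f = 16.3 m ≈ 16.2 m ✓

Q ≈ 0.597 m³/s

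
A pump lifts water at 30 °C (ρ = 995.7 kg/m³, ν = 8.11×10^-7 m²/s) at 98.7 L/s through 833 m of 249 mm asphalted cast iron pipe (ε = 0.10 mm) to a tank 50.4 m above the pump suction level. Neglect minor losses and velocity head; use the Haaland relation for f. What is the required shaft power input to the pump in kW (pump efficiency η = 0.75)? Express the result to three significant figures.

V = 4Q/(πD²) = 2.027 m/s; Re = 6.22×10^5; ε/D = 4.02×10^-4; f = 0.01674
h_f = f(L/D)V²/2g = 11.73 m
Total head H = z + h_f = 50.4 + 11.73 = 62.13 m
P_hyd = ρgQH = 995.7·9.81·0.0987·62.13 = 59.90 kW
P_shaft = P_hyd/η = 59.90/0.75 = 79.86 kW

P_shaft ≈ 79.9 kW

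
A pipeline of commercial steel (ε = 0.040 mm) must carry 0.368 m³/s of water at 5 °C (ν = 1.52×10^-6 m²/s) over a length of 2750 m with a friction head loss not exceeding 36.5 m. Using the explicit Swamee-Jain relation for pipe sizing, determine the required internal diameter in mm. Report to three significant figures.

D ≈ 414 mm

Swamee-Jain (Type III): D = 0.66·[ε^1.25·(LQ²/(gh_f))^4.75 + ν·Q^9.4·(L/(gh_f))^5.2]^0.04
LQ²/(gh_f) = 1.040; L/(gh_f) = 7.680
Term 1 = ε^1.25·(…)^4.75 = 3.83×10^-6; Term 2 = ν·Q^9.4·(…)^5.2 = 5.07×10^-6
D = 0.66·(3.83×10^-6 + 5.07×10^-6)^0.04 = 0.4145 m = 414 mm
Check: V = 2.73 m/s, Re = 7.44×10^5, f = 0.01382, h_f = 34.8 m ≈ 36.5 m ✓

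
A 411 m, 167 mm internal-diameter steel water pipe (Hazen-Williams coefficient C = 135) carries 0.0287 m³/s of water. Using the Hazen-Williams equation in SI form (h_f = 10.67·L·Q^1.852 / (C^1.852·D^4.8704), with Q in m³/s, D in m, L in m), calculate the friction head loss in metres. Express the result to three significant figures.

h_f ≈ 4.23 m

h_f = 10.67·411·0.0287^1.852 / (135^1.852·0.167^4.8704) = 4.230 m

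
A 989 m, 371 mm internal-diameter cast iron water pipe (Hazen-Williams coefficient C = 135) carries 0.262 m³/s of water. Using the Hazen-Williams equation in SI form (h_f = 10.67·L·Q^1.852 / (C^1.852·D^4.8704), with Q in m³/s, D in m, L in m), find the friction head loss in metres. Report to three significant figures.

h_f = 10.67·989·0.262^1.852 / (135^1.852·0.371^4.8704) = 12.53 m

h_f ≈ 12.5 m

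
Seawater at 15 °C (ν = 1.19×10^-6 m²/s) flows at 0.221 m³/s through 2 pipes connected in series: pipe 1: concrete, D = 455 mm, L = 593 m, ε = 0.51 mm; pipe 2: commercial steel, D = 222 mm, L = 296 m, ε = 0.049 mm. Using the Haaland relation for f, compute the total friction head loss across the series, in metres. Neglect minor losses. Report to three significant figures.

H ≈ 35.3 m

Pipe 1: V = 1.359 m/s, Re = 5.20×10^5, ε/D = 0.00112, f = 0.02070, h_1 = f(L/D)V²/2g = 2.540 m
Pipe 2: V = 5.709 m/s, Re = 1.07×10^6, ε/D = 2.21×10^-4, f = 0.01478, h_2 = f(L/D)V²/2g = 32.74 m
Series → Q common, losses add: H = Σh = 35.28 m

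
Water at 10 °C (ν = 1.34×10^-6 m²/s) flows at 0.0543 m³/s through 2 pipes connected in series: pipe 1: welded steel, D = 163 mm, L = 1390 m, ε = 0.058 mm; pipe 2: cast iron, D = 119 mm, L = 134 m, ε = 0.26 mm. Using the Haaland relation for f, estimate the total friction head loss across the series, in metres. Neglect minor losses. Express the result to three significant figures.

H ≈ 83.7 m

Pipe 1: V = 2.602 m/s, Re = 3.17×10^5, ε/D = 3.56×10^-4, f = 0.01711, h_1 = f(L/D)V²/2g = 50.35 m
Pipe 2: V = 4.882 m/s, Re = 4.34×10^5, ε/D = 0.00218, f = 0.02438, h_2 = f(L/D)V²/2g = 33.35 m
Series → Q common, losses add: H = Σh = 83.70 m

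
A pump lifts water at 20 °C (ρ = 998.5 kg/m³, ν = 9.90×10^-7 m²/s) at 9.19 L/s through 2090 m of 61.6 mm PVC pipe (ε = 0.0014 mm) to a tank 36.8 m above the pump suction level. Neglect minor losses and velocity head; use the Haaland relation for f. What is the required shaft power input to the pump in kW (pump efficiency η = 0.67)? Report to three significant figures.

V = 4Q/(πD²) = 3.084 m/s; Re = 1.92×10^5; ε/D = 2.27×10^-5; f = 0.01576
h_f = f(L/D)V²/2g = 259.2 m
Total head H = z + h_f = 36.8 + 259.2 = 296.0 m
P_hyd = ρgQH = 998.5·9.81·0.00919·296.0 = 26.65 kW
P_shaft = P_hyd/η = 26.65/0.67 = 39.77 kW

P_shaft ≈ 39.8 kW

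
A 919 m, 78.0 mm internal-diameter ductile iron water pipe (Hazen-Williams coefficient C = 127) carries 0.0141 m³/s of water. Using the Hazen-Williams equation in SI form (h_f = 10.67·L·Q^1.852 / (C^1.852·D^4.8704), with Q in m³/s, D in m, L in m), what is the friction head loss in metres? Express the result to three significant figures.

h_f ≈ 116 m

h_f = 10.67·919·0.0141^1.852 / (127^1.852·0.0780^4.8704) = 115.8 m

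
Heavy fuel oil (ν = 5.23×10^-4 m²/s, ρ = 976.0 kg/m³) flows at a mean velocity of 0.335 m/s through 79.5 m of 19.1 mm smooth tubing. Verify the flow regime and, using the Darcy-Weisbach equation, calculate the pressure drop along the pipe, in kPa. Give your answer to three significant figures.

Re = VD/ν = 0.335·0.01910/5.23×10^-4 = 12.2 → laminar (Re < 2300)
f = 64/Re = 5.231
h_f = f(L/D)V²/(2g) = 5.231·(79.5/0.01910)·0.335²/(2·9.81) = 124.5 m
Δp = ρg·h_f = 976.0·9.81·124.5 = 1192 kPa

Δp ≈ 1190 kPa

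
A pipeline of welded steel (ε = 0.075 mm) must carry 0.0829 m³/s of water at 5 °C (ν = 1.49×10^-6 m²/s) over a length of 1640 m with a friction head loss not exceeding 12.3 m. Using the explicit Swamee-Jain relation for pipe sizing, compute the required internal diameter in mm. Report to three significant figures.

Swamee-Jain (Type III): D = 0.66·[ε^1.25·(LQ²/(gh_f))^4.75 + ν·Q^9.4·(L/(gh_f))^5.2]^0.04
LQ²/(gh_f) = 0.09341; L/(gh_f) = 13.59
Term 1 = ε^1.25·(…)^4.75 = 8.98×10^-11; Term 2 = ν·Q^9.4·(…)^5.2 = 7.95×10^-11
D = 0.66·(8.98×10^-11 + 7.95×10^-11)^0.04 = 0.2683 m = 268 mm
Check: V = 1.47 m/s, Re = 2.64×10^5, f = 0.01713, h_f = 11.5 m ≈ 12.3 m ✓

D ≈ 268 mm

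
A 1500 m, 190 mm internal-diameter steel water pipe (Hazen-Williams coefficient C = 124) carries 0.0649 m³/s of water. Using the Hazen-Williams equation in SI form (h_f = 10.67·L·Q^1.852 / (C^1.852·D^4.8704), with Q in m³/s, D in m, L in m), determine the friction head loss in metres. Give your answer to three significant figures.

h_f = 10.67·1500·0.0649^1.852 / (124^1.852·0.190^4.8704) = 43.68 m

h_f ≈ 43.7 m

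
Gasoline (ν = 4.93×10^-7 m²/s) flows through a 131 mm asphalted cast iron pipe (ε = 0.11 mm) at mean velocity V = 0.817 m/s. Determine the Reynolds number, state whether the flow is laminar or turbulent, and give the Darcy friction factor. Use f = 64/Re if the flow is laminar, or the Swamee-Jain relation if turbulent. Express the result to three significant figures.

Re ≈ 2.17×10^5; turbulent; f ≈ 0.0204

Re = VD/ν = 0.8170·0.131/4.93×10^-7 = 2.17×10^5
Re > 4000 → turbulent; ε/D = 8.40×10^-4
Swamee-Jain: f = 0.02043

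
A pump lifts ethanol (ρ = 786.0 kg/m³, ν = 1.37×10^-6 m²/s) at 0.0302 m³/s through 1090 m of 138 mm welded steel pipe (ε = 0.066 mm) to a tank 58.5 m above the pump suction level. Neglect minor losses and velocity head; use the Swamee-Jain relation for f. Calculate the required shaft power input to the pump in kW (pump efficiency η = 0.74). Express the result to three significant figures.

V = 4Q/(πD²) = 2.019 m/s; Re = 2.03×10^5; ε/D = 4.78×10^-4; f = 0.01879
h_f = f(L/D)V²/2g = 30.84 m
Total head H = z + h_f = 58.5 + 30.84 = 89.34 m
P_hyd = ρgQH = 786.0·9.81·0.0302·89.34 = 20.80 kW
P_shaft = P_hyd/η = 20.80/0.74 = 28.11 kW

P_shaft ≈ 28.1 kW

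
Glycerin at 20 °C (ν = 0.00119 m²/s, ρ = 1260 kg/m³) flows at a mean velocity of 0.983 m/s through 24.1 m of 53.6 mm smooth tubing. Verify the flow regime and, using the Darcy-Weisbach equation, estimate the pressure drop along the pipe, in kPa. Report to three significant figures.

Re = VD/ν = 0.983·0.05360/0.00119 = 44.3 → laminar (Re < 2300)
f = 64/Re = 1.445
h_f = f(L/D)V²/(2g) = 1.445·(24.1/0.05360)·0.983²/(2·9.81) = 32.01 m
Δp = ρg·h_f = 1260·9.81·32.01 = 395.6 kPa

Δp ≈ 396 kPa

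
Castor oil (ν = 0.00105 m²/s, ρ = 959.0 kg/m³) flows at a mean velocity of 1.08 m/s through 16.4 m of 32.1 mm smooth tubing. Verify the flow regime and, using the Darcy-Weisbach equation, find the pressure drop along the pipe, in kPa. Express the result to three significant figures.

Re = VD/ν = 1.08·0.03210/0.00105 = 33.0 → laminar (Re < 2300)
f = 64/Re = 1.938
h_f = f(L/D)V²/(2g) = 1.938·(16.4/0.03210)·1.08²/(2·9.81) = 58.87 m
Δp = ρg·h_f = 959.0·9.81·58.87 = 553.9 kPa

Δp ≈ 554 kPa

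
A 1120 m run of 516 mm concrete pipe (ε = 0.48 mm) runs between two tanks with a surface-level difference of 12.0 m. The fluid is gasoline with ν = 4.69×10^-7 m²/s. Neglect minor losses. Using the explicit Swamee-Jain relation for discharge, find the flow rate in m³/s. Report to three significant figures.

Swamee-Jain (Type II): Q = -0.965·√(gD⁵h_f/L)·ln[ε/(3.7D) + √(3.17ν²L/(gD³h_f))]
√(gD⁵h_f/L) = √(9.81·0.516⁵·12.0/1120) = 0.06201
ε/(3.7D) = 2.51×10^-4; √(3.17ν²L/(gD³h_f)) = 6.95×10^-6
Q = -0.965·0.06201·ln(2.584×10^-4) = 0.4943 m³/s
Check: V = 2.36 m/s, Re = 2.60×10^6, f = 0.01947, h_f = 12.0 m ≈ 12.0 m ✓

Q ≈ 0.494 m³/s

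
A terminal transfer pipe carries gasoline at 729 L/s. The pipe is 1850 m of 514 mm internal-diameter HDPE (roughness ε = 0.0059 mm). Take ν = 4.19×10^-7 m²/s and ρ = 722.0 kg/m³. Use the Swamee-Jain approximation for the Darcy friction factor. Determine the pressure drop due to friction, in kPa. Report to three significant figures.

Δp ≈ 158 kPa

V = 4Q/(πD²) = 4·0.729/(π·0.514²) = 3.513 m/s
Re = VD/ν = 3.513·0.514/4.19×10^-7 = 4.31×10^6 → turbulent
ε/D = 0.0059/514 = 1.15×10^-5
Swamee-Jain: f = 0.009864
h_f = f(L/D)V²/(2g) = 0.009864·(1850/0.514)·3.513²/(2·9.81) = 22.33 m
Δp = ρg·h_f = 722.0·9.81·22.33 = 158.2 kPa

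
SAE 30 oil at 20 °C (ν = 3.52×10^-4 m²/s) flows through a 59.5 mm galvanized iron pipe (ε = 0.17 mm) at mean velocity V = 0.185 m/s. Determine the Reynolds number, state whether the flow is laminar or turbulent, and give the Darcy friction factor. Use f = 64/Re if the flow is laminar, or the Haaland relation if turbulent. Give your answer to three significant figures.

Re ≈ 31.3; laminar; f = 64/Re ≈ 2.05

Re = VD/ν = 0.1850·0.0595/3.52×10^-4 = 31.3
Re < 2300 → laminar → f = 64/Re = 2.047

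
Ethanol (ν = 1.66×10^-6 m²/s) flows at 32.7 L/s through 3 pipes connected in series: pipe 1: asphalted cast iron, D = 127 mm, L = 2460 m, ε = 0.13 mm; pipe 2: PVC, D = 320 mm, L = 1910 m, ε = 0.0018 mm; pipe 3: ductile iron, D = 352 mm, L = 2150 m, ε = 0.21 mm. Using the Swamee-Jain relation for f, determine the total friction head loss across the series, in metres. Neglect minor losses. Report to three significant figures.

Pipe 1: V = 2.581 m/s, Re = 1.97×10^5, ε/D = 0.00102, f = 0.02130, h_1 = f(L/D)V²/2g = 140.1 m
Pipe 2: V = 0.4066 m/s, Re = 7.84×10^4, ε/D = 5.62×10^-6, f = 0.01884, h_2 = f(L/D)V²/2g = 0.9474 m
Pipe 3: V = 0.3360 m/s, Re = 7.13×10^4, ε/D = 5.97×10^-4, f = 0.02176, h_3 = f(L/D)V²/2g = 0.7647 m
Series → Q common, losses add: H = Σh = 141.8 m

H ≈ 142 m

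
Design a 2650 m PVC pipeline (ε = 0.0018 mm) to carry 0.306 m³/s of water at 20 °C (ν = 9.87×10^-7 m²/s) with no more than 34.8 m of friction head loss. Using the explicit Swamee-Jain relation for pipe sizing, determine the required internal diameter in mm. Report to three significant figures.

Swamee-Jain (Type III): D = 0.66·[ε^1.25·(LQ²/(gh_f))^4.75 + ν·Q^9.4·(L/(gh_f))^5.2]^0.04
LQ²/(gh_f) = 0.7268; L/(gh_f) = 7.762
Term 1 = ε^1.25·(…)^4.75 = 1.45×10^-8; Term 2 = ν·Q^9.4·(…)^5.2 = 6.14×10^-7
D = 0.66·(1.45×10^-8 + 6.14×10^-7)^0.04 = 0.3728 m = 373 mm
Check: V = 2.80 m/s, Re = 1.06×10^6, f = 0.01162, h_f = 33.1 m ≈ 34.8 m ✓

D ≈ 373 mm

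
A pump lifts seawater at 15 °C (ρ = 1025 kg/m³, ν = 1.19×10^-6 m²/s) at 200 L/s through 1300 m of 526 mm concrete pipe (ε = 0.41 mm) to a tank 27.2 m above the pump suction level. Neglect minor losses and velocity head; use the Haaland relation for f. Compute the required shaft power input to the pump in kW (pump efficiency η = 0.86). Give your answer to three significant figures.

P_shaft ≈ 68.4 kW

V = 4Q/(πD²) = 0.9204 m/s; Re = 4.07×10^5; ε/D = 7.79×10^-4; f = 0.01929
h_f = f(L/D)V²/2g = 2.058 m
Total head H = z + h_f = 27.2 + 2.058 = 29.26 m
P_hyd = ρgQH = 1025·9.81·0.200·29.26 = 58.84 kW
P_shaft = P_hyd/η = 58.84/0.86 = 68.42 kW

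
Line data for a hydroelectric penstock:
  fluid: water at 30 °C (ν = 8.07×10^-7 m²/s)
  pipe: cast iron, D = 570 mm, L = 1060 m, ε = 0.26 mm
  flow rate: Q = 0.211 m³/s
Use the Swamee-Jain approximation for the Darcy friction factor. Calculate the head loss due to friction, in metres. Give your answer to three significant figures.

h_f ≈ 1.13 m

V = 4Q/(πD²) = 4·0.211/(π·0.570²) = 0.8269 m/s
Re = VD/ν = 0.8269·0.570/8.07×10^-7 = 5.84×10^5 → turbulent
ε/D = 0.26/570 = 4.56×10^-4
Swamee-Jain: f = 0.01736
h_f = f(L/D)V²/(2g) = 0.01736·(1060/0.570)·0.8269²/(2·9.81) = 1.125 m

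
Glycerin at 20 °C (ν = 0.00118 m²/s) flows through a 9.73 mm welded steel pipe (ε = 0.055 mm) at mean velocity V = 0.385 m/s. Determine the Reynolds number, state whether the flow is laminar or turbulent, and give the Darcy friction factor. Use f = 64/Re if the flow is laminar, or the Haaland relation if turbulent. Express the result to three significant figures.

Re ≈ 3.17; laminar; f = 64/Re ≈ 20.2

Re = VD/ν = 0.3850·0.00973/0.00118 = 3.17
Re < 2300 → laminar → f = 64/Re = 20.16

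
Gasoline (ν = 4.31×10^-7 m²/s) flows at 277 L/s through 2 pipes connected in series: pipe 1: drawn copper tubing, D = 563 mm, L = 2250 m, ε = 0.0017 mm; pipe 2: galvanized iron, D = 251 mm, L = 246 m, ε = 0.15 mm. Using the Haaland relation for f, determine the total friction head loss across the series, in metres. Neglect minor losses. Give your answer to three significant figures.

Pipe 1: V = 1.113 m/s, Re = 1.45×10^6, ε/D = 3.02×10^-6, f = 0.01096, h_1 = f(L/D)V²/2g = 2.763 m
Pipe 2: V = 5.598 m/s, Re = 3.26×10^6, ε/D = 5.98×10^-4, f = 0.01754, h_2 = f(L/D)V²/2g = 27.47 m
Series → Q common, losses add: H = Σh = 30.23 m

H ≈ 30.2 m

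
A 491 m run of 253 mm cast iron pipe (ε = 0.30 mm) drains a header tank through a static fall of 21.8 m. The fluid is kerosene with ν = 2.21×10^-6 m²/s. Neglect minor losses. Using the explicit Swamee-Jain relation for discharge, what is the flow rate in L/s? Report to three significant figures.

Swamee-Jain (Type II): Q = -0.965·√(gD⁵h_f/L)·ln[ε/(3.7D) + √(3.17ν²L/(gD³h_f))]
√(gD⁵h_f/L) = √(9.81·0.253⁵·21.8/491) = 0.02125
ε/(3.7D) = 3.20×10^-4; √(3.17ν²L/(gD³h_f)) = 4.69×10^-5
Q = -0.965·0.02125·ln(3.673×10^-4) = 0.1622 m³/s
Check: V = 3.23 m/s, Re = 3.69×10^5, f = 0.02132, h_f = 21.9 m ≈ 21.8 m ✓

Q ≈ 162 L/s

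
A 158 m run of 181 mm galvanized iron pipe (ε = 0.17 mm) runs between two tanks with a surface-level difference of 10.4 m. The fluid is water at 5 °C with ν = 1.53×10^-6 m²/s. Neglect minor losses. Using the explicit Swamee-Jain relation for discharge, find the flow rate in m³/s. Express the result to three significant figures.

Swamee-Jain (Type II): Q = -0.965·√(gD⁵h_f/L)·ln[ε/(3.7D) + √(3.17ν²L/(gD³h_f))]
√(gD⁵h_f/L) = √(9.81·0.181⁵·10.4/158) = 0.01120
ε/(3.7D) = 2.54×10^-4; √(3.17ν²L/(gD³h_f)) = 4.40×10^-5
Q = -0.965·0.01120·ln(2.979×10^-4) = 0.08775 m³/s
Check: V = 3.41 m/s, Re = 4.03×10^5, f = 0.02024, h_f = 10.5 m ≈ 10.4 m ✓

Q ≈ 0.0877 m³/s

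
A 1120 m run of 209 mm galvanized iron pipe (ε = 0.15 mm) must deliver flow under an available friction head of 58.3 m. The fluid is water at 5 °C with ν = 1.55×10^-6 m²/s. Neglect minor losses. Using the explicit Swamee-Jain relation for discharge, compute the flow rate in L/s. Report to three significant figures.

Swamee-Jain (Type II): Q = -0.965·√(gD⁵h_f/L)·ln[ε/(3.7D) + √(3.17ν²L/(gD³h_f))]
√(gD⁵h_f/L) = √(9.81·0.209⁵·58.3/1120) = 0.01427
ε/(3.7D) = 1.94×10^-4; √(3.17ν²L/(gD³h_f)) = 4.04×10^-5
Q = -0.965·0.01427·ln(2.344×10^-4) = 0.1151 m³/s
Check: V = 3.36 m/s, Re = 4.52×10^5, f = 0.01909, h_f = 58.7 m ≈ 58.3 m ✓

Q ≈ 115 L/s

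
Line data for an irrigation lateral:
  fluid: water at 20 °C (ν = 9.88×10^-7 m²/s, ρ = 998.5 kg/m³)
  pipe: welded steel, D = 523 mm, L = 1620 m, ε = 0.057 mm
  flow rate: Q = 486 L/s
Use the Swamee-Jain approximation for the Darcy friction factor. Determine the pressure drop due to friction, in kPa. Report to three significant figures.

V = 4Q/(πD²) = 4·0.486/(π·0.523²) = 2.262 m/s
Re = VD/ν = 2.262·0.523/9.88×10^-7 = 1.20×10^6 → turbulent
ε/D = 0.057/523 = 1.09×10^-4
Swamee-Jain: f = 0.01345
h_f = f(L/D)V²/(2g) = 0.01345·(1620/0.523)·2.262²/(2·9.81) = 10.87 m
Δp = ρg·h_f = 998.5·9.81·10.87 = 106.5 kPa

Δp ≈ 106 kPa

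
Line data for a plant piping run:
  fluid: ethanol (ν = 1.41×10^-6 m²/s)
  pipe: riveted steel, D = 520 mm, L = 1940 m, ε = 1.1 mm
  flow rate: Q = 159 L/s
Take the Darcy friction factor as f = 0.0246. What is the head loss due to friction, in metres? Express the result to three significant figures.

V = 4Q/(πD²) = 4·0.159/(π·0.520²) = 0.7487 m/s
h_f = f(L/D)V²/(2g) = 0.02460·(1940/0.520)·0.7487²/(2·9.81) = 2.622 m

h_f ≈ 2.62 m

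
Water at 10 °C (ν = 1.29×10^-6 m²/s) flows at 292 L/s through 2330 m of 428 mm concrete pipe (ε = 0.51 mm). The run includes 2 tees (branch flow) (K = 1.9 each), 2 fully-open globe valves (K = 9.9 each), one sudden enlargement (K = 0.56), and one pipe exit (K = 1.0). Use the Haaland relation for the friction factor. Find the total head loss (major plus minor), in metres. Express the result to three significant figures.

H_L ≈ 29.2 m

V = 4Q/(πD²) = 2.030 m/s; V²/2g = 0.2099 m
Re = 6.73×10^5, ε/D = 0.00119 → f = 0.02089 (Haaland)
Major: h_f = f(L/D)·V²/2g = 0.02089·5444·0.2099 = 23.87 m
Minor: ΣK = 25.2; h_m = ΣK·V²/2g = 5.282 m
Total H_L = 23.87 + 5.282 = 29.16 m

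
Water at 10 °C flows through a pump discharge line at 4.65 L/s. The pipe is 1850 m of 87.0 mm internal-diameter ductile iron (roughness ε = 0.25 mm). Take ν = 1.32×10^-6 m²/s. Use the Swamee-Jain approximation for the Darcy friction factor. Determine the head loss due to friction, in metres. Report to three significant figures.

V = 4Q/(πD²) = 4·0.00465/(π·0.0870²) = 0.7822 m/s
Re = VD/ν = 0.7822·0.0870/1.32×10^-6 = 5.16×10^4 → turbulent
ε/D = 0.25/87.0 = 0.00287
Swamee-Jain: f = 0.02861
h_f = f(L/D)V²/(2g) = 0.02861·(1850/0.0870)·0.7822²/(2·9.81) = 18.97 m

h_f ≈ 19.0 m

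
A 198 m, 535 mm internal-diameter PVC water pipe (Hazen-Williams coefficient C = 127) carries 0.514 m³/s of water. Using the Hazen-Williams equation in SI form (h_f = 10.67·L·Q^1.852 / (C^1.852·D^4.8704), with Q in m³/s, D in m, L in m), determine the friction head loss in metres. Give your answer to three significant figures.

h_f ≈ 1.65 m

h_f = 10.67·198·0.514^1.852 / (127^1.852·0.535^4.8704) = 1.646 m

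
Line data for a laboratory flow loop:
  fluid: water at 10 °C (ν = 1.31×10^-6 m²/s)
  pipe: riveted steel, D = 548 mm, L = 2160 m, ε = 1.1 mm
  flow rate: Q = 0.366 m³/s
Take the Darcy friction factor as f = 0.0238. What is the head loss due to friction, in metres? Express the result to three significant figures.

V = 4Q/(πD²) = 4·0.366/(π·0.548²) = 1.552 m/s
h_f = f(L/D)V²/(2g) = 0.02380·(2160/0.548)·1.552²/(2·9.81) = 11.51 m

h_f ≈ 11.5 m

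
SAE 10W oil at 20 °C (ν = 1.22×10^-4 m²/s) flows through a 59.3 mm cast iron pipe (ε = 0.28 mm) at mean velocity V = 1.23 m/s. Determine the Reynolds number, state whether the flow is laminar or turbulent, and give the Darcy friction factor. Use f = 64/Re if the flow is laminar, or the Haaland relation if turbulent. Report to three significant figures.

Re ≈ 598; laminar; f = 64/Re ≈ 0.107

Re = VD/ν = 1.230·0.0593/1.22×10^-4 = 598
Re < 2300 → laminar → f = 64/Re = 0.1070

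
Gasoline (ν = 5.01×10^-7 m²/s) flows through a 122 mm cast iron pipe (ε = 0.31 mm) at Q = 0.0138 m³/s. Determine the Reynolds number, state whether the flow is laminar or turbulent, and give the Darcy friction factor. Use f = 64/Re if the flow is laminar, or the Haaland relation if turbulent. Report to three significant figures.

V = 4Q/(πD²) = 1.181 m/s
Re = VD/ν = 1.181·0.122/5.01×10^-7 = 2.87×10^5
Re > 4000 → turbulent; ε/D = 0.00254
Haaland: f = 0.02551

Re ≈ 2.87×10^5; turbulent; f ≈ 0.0255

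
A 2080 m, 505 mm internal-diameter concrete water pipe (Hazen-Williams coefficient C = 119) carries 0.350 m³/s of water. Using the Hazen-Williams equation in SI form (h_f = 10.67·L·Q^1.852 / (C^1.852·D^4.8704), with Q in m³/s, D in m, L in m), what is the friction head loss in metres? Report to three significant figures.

h_f = 10.67·2080·0.350^1.852 / (119^1.852·0.505^4.8704) = 12.68 m

h_f ≈ 12.7 m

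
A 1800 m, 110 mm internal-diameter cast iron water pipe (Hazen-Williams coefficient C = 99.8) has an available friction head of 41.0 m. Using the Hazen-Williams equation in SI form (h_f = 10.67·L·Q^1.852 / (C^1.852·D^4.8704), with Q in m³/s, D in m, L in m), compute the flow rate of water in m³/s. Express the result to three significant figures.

Rearranging: Q = [h_f·C^1.852·D^4.8704 / (10.67·L)]^(1/1.852)
Q = [41.0·99.8^1.852·0.110^4.8704 / (10.67·1800)]^0.540 = 0.01087 m³/s

Q ≈ 0.0109 m³/s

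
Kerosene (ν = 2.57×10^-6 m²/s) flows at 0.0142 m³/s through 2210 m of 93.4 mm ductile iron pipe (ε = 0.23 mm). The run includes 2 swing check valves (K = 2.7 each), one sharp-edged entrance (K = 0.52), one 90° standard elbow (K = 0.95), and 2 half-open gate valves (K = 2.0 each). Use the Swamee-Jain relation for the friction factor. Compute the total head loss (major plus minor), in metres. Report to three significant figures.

H_L ≈ 142 m

V = 4Q/(πD²) = 2.073 m/s; V²/2g = 0.2189 m
Re = 7.53×10^4, ε/D = 0.00246 → f = 0.02695 (Swamee-Jain)
Major: h_f = f(L/D)·V²/2g = 0.02695·23662·0.2189 = 139.6 m
Minor: ΣK = 10.9; h_m = ΣK·V²/2g = 2.380 m
Total H_L = 139.6 + 2.380 = 142.0 m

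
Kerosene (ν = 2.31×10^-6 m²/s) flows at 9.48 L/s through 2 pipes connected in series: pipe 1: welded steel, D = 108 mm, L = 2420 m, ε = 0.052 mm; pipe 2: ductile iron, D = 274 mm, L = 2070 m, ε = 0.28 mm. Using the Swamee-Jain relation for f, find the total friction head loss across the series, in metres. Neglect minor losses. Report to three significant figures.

H ≈ 28.0 m

Pipe 1: V = 1.035 m/s, Re = 4.84×10^4, ε/D = 4.81×10^-4, f = 0.02269, h_1 = f(L/D)V²/2g = 27.75 m
Pipe 2: V = 0.1608 m/s, Re = 1.91×10^4, ε/D = 0.00102, f = 0.02843, h_2 = f(L/D)V²/2g = 0.2829 m
Series → Q common, losses add: H = Σh = 28.03 m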